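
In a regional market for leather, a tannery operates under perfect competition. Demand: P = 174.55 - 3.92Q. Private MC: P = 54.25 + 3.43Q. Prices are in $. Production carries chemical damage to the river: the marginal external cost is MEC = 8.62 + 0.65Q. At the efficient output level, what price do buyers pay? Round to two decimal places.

P = $119.83

Social marginal cost = private MC + MEC = 62.87 + 4.08Q.
Set SMC = demand: 62.87 + 4.08Q = 174.55 - 3.92Q → Q* = 13.9600.
Consumer price on the demand curve at Q*: 174.55 − 3.92×13.9600 = 119.8268.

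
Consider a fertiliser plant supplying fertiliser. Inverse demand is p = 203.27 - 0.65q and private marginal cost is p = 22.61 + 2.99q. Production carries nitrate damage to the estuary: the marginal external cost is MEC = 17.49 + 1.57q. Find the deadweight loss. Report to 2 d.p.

Market equilibrium (private): 22.61 + 2.99q = 203.27 - 0.65q → q_m = 49.6319.
Social marginal cost = private MC + MEC = 40.10 + 4.56q.
Set SMC = demand: 40.10 + 4.56q = 203.27 - 0.65q → q* = 31.3186.
Height of the DWL triangle at q_m is SMC(q_m) − demand(q_m) = MEC(q_m) = 95.4120.
DWL = ½ × 18.3133 × 95.4120 = 873.6543.

DWL = 873.65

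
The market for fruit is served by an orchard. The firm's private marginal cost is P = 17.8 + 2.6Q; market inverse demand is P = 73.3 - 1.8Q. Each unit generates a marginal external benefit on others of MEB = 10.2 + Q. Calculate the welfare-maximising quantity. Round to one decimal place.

Q* = 19.3

Social marginal cost = private MC − MEB = 7.6 + 1.6Q.
Set SMC = demand: 7.6 + 1.6Q = 73.3 - 1.8Q → Q* = 19.3235.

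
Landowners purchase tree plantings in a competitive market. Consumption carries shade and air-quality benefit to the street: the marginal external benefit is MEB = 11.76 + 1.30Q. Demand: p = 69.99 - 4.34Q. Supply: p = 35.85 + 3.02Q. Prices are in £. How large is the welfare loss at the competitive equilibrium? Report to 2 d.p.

Market equilibrium (private): 35.85 + 3.02Q = 69.99 - 4.34Q → Q_m = 4.6386.
Social marginal benefit = demand + MEB = 81.75 - 3.04Q.
Set SMB = MC: 81.75 - 3.04Q = 35.85 + 3.02Q → Q* = 7.5743.
Height of the DWL triangle at Q_m is SMB(Q_m) − MC(Q_m) = MEB(Q_m) = 17.7902.
DWL = ½ × 2.9357 × 17.7902 = 26.1133.

DWL = £26.11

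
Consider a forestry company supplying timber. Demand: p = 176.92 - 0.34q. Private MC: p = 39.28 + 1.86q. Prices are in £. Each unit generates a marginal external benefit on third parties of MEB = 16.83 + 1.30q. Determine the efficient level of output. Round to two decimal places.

Social marginal cost = private MC − MEB = 22.45 + 0.56q.
Set SMC = demand: 22.45 + 0.56q = 176.92 - 0.34q → q* = 171.6333.

q* = 171.63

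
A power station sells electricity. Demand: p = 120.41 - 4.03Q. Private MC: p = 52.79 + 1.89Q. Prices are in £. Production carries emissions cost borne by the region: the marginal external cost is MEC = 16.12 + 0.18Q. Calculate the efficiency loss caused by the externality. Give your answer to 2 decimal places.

Market equilibrium (private): 52.79 + 1.89Q = 120.41 - 4.03Q → Q_m = 11.4223.
Social marginal cost = private MC + MEC = 68.91 + 2.07Q.
Set SMC = demand: 68.91 + 2.07Q = 120.41 - 4.03Q → Q* = 8.4426.
The welfare-loss triangle has base |Q_m − Q*| and height MEC(Q_m) (the vertical gap between SMC and demand is zero at Q* and MEC at Q_m).
DWL = ½ × 2.9797 × 18.1760 = 27.0795.

DWL = £27.08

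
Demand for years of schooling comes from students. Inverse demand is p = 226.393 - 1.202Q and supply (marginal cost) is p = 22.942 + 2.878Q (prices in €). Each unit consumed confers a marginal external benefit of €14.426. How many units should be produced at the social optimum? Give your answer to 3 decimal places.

Social marginal benefit = demand + MEB = 240.819 - 1.202Q.
Set SMB = MC: 240.819 - 1.202Q = 22.942 + 2.878Q → Q* = 53.4012.

Q* = 53.401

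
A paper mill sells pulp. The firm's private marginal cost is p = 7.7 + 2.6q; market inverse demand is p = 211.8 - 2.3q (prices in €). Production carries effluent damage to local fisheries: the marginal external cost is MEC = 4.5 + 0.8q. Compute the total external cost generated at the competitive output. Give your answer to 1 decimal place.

Market equilibrium (private): 7.7 + 2.6q = 211.8 - 2.3q → q_m = 41.6531.
Total external cost = ∫₀^{q_m} (4.5 + 0.8q) dq = 4.5×41.6531 + ½×0.8×41.6531² = 881.4312.

€881.4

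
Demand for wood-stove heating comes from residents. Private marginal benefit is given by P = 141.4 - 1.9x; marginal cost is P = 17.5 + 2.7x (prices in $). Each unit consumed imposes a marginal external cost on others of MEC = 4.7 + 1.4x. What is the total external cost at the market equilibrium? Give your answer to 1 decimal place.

$634.4

Market equilibrium (private): 17.5 + 2.7x = 141.4 - 1.9x → x_m = 26.9348.
Total external cost = ∫₀^{x_m} (4.7 + 1.4x) dx = 4.7×26.9348 + ½×1.4×26.9348² = 634.4320.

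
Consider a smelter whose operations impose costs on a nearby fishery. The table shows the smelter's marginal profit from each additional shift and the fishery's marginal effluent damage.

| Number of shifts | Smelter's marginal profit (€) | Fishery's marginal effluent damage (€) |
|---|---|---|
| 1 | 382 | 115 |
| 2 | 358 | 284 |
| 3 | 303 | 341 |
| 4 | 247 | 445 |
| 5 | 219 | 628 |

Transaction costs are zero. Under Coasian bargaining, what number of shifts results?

Bargaining reaches the level where marginal profit last exceeds marginal effluent damage.
That holds through level 2 (358 ≥ 284) but not at 3 (303 < 341).

2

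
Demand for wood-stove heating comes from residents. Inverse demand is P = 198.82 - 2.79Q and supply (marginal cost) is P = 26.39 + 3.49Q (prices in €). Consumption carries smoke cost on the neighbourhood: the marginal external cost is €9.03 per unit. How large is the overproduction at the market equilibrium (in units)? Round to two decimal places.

Market equilibrium (private): 26.39 + 3.49Q = 198.82 - 2.79Q → Q_m = 27.4570.
Social marginal benefit = demand − MEC = 189.79 - 2.79Q.
Set SMB = MC: 189.79 - 2.79Q = 26.39 + 3.49Q → Q* = 26.0191.
Gap = |27.4570 − 26.0191| = 1.4379.

1.44 units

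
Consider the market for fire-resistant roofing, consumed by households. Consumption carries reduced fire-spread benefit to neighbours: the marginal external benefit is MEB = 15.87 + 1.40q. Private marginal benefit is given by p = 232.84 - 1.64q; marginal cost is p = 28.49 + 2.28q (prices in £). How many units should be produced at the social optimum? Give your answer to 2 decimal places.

q* = 87.39

Social marginal benefit = demand + MEB = 248.71 - 0.24q.
Set SMB = MC: 248.71 - 0.24q = 28.49 + 2.28q → q* = 87.3889.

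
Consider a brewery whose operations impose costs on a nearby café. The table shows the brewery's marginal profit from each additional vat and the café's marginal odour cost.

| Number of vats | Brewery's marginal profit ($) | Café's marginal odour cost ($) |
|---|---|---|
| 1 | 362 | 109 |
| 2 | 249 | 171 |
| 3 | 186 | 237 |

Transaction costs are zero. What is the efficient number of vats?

Bargaining reaches the level where marginal profit last exceeds marginal odour cost.
That holds through level 2 (249 ≥ 171) but not at 3 (186 < 237).

2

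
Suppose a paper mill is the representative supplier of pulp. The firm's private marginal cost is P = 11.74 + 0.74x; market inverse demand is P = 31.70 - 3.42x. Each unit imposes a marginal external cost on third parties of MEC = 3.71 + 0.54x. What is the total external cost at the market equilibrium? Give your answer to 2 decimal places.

Market equilibrium (private): 11.74 + 0.74x = 31.70 - 3.42x → x_m = 4.7981.
Total external cost = ∫₀^{x_m} (3.71 + 0.54x) dx = 3.71×4.7981 + ½×0.54×4.7981² = 24.0168.

24.02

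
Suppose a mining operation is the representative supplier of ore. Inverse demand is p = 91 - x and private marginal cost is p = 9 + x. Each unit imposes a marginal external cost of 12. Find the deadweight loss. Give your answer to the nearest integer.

DWL = 36

Market equilibrium (private): 9 + x = 91 - x → x_m = 41.0000.
Social marginal cost = private MC + MEC = 21 + x.
Set SMC = demand: 21 + x = 91 - x → x* = 35.0000.
Height of the DWL triangle at x_m is SMC(x_m) − demand(x_m) = MEC(x_m) = 12.0000.
DWL = ½ × 6.0000 × 12.0000 = 36.0000.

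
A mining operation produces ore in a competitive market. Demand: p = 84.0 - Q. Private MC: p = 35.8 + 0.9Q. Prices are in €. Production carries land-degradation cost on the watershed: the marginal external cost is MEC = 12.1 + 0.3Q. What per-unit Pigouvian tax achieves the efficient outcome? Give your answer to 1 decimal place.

tax = €17.0 per unit

Social marginal cost = private MC + MEC = 47.9 + 1.2Q.
Set SMC = demand: 47.9 + 1.2Q = 84.0 - Q → Q* = 16.4091.
The Pigouvian tax equals MEC at Q*: 12.1 + 0.3×16.4091 = 17.0227.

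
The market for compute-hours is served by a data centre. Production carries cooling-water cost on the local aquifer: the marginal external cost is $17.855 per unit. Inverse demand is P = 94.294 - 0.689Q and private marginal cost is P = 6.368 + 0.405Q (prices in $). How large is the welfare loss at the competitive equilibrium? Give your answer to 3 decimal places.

DWL = $145.704

Market equilibrium (private): 6.368 + 0.405Q = 94.294 - 0.689Q → Q_m = 80.3711.
Social marginal cost = private MC + MEC = 24.223 + 0.405Q.
Set SMC = demand: 24.223 + 0.405Q = 94.294 - 0.689Q → Q* = 64.0503.
The loss is the area between SMC and demand from Q* to Q_m; with linear curves that's a triangle of height MEC(Q_m).
DWL = ½ × 16.3208 × 17.8550 = 145.7039.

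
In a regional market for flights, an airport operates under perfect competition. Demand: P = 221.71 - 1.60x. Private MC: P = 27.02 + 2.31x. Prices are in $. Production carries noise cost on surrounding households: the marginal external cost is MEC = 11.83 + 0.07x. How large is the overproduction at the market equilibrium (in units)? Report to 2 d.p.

3.85 units

Market equilibrium (private): 27.02 + 2.31x = 221.71 - 1.60x → x_m = 49.7928.
Social marginal cost = private MC + MEC = 38.85 + 2.38x.
Set SMC = demand: 38.85 + 2.38x = 221.71 - 1.60x → x* = 45.9447.
Gap = |49.7928 − 45.9447| = 3.8481.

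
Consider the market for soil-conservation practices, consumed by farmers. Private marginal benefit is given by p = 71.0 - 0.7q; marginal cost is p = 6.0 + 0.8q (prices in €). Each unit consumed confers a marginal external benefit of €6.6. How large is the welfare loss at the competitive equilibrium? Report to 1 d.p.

DWL = €14.5

Market equilibrium (private): 6.0 + 0.8q = 71.0 - 0.7q → q_m = 43.3333.
Social marginal benefit = demand + MEB = 77.6 - 0.7q.
Set SMB = MC: 77.6 - 0.7q = 6.0 + 0.8q → q* = 47.7333.
Height of the DWL triangle at q_m is SMB(q_m) − MC(q_m) = MEB(q_m) = 6.6000.
DWL = ½ × 4.4000 × 6.6000 = 14.5200.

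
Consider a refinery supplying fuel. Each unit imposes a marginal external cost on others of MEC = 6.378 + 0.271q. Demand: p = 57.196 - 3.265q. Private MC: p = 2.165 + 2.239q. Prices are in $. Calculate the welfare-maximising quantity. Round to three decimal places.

Social marginal cost = private MC + MEC = 8.543 + 2.510q.
Set SMC = demand: 8.543 + 2.510q = 57.196 - 3.265q → q* = 8.4248.

q* = 8.425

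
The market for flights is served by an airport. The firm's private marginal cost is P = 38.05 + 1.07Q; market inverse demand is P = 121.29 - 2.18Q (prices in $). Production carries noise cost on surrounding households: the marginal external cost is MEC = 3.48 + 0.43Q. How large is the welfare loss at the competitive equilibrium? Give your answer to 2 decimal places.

Market equilibrium (private): 38.05 + 1.07Q = 121.29 - 2.18Q → Q_m = 25.6123.
Social marginal cost = private MC + MEC = 41.53 + 1.50Q.
Set SMC = demand: 41.53 + 1.50Q = 121.29 - 2.18Q → Q* = 21.6739.
Height of the DWL triangle at Q_m is SMC(Q_m) − demand(Q_m) = MEC(Q_m) = 14.4933.
DWL = ½ × 3.9384 × 14.4933 = 28.5402.

DWL = $28.54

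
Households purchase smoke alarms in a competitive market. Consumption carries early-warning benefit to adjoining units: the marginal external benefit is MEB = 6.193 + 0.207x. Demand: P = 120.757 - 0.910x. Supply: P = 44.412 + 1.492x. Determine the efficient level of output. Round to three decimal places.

x* = 37.603

Social marginal benefit = demand + MEB = 126.950 - 0.703x.
Set SMB = MC: 126.950 - 0.703x = 44.412 + 1.492x → x* = 37.6027.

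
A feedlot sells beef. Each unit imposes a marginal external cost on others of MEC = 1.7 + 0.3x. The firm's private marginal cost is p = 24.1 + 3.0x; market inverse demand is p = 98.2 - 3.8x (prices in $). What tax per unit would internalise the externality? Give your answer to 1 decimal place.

Social marginal cost = private MC + MEC = 25.8 + 3.3x.
Set SMC = demand: 25.8 + 3.3x = 98.2 - 3.8x → x* = 10.1972.
The Pigouvian tax equals MEC at x*: 1.7 + 0.3×10.1972 = 4.7592.

tax = $4.8 per unit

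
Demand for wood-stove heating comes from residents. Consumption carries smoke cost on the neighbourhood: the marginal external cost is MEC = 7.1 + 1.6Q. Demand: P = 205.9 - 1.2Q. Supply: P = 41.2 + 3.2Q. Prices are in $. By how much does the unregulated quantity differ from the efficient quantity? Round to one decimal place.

11.2 units

Market equilibrium (private): 41.2 + 3.2Q = 205.9 - 1.2Q → Q_m = 37.4318.
Social marginal benefit = demand − MEC = 198.8 - 2.8Q.
Set SMB = MC: 198.8 - 2.8Q = 41.2 + 3.2Q → Q* = 26.2667.
Gap = |37.4318 − 26.2667| = 11.1651.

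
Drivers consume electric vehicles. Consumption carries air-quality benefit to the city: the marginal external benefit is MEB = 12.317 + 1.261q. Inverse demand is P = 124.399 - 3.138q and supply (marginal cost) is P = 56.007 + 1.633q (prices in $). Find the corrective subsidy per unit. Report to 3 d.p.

subsidy = $41.312 per unit

Social marginal benefit = demand + MEB = 136.716 - 1.877q.
Set SMB = MC: 136.716 - 1.877q = 56.007 + 1.633q → q* = 22.9940.
The Pigouvian subsidy equals MEB at q*: 12.317 + 1.261×22.9940 = 41.3124.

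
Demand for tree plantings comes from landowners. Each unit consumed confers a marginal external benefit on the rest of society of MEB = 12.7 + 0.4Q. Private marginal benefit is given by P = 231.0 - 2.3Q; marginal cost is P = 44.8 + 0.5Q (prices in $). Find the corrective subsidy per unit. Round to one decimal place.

subsidy = $45.9 per unit

Social marginal benefit = demand + MEB = 243.7 - 1.9Q.
Set SMB = MC: 243.7 - 1.9Q = 44.8 + 0.5Q → Q* = 82.8750.
The Pigouvian subsidy equals MEB at Q*: 12.7 + 0.4×82.8750 = 45.8500.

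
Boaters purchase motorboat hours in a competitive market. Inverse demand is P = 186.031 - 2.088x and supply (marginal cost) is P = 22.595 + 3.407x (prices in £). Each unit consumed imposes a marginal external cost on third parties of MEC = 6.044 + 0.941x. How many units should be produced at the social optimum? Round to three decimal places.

x* = 24.455

Social marginal benefit = demand − MEC = 179.987 - 3.029x.
Set SMB = MC: 179.987 - 3.029x = 22.595 + 3.407x → x* = 24.4549.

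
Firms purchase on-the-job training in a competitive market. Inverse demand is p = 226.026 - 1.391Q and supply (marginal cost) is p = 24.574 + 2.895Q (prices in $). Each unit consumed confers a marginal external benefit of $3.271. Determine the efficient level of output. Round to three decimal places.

Q* = 47.766

Social marginal benefit = demand + MEB = 229.297 - 1.391Q.
Set SMB = MC: 229.297 - 1.391Q = 24.574 + 2.895Q → Q* = 47.7655.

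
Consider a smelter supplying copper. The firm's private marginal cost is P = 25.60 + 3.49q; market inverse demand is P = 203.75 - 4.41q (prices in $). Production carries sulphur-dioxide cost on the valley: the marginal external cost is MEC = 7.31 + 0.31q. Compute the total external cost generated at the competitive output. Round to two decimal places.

Market equilibrium (private): 25.60 + 3.49q = 203.75 - 4.41q → q_m = 22.5506.
Total external cost = ∫₀^{q_m} (7.31 + 0.31q) dq = 7.31×22.5506 + ½×0.31×22.5506² = 243.6670.

$243.67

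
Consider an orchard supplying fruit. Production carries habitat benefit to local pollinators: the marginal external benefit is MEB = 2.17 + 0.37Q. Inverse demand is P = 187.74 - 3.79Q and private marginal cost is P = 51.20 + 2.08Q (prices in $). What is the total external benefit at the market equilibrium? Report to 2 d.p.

Market equilibrium (private): 51.20 + 2.08Q = 187.74 - 3.79Q → Q_m = 23.2606.
Total external benefit = ∫₀^{Q_m} (2.17 + 0.37Q) dQ = 2.17×23.2606 + ½×0.37×23.2606² = 150.5708.

$150.57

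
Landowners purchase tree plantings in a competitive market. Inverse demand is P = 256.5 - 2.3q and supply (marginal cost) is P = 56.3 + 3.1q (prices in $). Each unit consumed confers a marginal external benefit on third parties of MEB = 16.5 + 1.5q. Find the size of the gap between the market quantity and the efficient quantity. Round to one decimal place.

Market equilibrium (private): 56.3 + 3.1q = 256.5 - 2.3q → q_m = 37.0741.
Social marginal benefit = demand + MEB = 273.0 - 0.8q.
Set SMB = MC: 273.0 - 0.8q = 56.3 + 3.1q → q* = 55.5641.
Gap = |37.0741 − 55.5641| = 18.4900.

18.5 units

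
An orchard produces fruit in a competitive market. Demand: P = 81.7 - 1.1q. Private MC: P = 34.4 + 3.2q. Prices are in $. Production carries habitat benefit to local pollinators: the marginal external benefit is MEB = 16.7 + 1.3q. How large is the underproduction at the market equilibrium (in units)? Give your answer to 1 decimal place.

Market equilibrium (private): 34.4 + 3.2q = 81.7 - 1.1q → q_m = 11.0000.
Social marginal cost = private MC − MEB = 17.7 + 1.9q.
Set SMC = demand: 17.7 + 1.9q = 81.7 - 1.1q → q* = 21.3333.
Gap = |11.0000 − 21.3333| = 10.3333.

10.3 units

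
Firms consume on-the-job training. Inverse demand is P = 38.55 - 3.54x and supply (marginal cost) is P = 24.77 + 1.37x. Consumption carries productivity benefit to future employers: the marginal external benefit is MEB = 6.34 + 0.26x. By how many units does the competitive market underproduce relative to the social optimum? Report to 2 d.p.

1.52 units

Market equilibrium (private): 24.77 + 1.37x = 38.55 - 3.54x → x_m = 2.8065.
Social marginal benefit = demand + MEB = 44.89 - 3.28x.
Set SMB = MC: 44.89 - 3.28x = 24.77 + 1.37x → x* = 4.3269.
Gap = |2.8065 − 4.3269| = 1.5204.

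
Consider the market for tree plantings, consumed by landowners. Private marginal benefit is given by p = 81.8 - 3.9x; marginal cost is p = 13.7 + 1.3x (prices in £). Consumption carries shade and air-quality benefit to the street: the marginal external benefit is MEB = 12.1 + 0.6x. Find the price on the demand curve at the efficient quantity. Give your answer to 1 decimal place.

Social marginal benefit = demand + MEB = 93.9 - 3.3x.
Set SMB = MC: 93.9 - 3.3x = 13.7 + 1.3x → x* = 17.4348.
Consumer price on the demand curve at x*: 81.8 − 3.9×17.4348 = 13.8043.

P = £13.8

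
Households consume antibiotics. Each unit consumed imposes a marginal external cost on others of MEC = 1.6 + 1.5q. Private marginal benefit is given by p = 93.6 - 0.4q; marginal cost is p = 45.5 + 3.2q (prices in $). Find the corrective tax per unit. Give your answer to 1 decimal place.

Social marginal benefit = demand − MEC = 92.0 - 1.9q.
Set SMB = MC: 92.0 - 1.9q = 45.5 + 3.2q → q* = 9.1176.
The Pigouvian tax equals MEC at q*: 1.6 + 1.5×9.1176 = 15.2764.

tax = $15.3 per unit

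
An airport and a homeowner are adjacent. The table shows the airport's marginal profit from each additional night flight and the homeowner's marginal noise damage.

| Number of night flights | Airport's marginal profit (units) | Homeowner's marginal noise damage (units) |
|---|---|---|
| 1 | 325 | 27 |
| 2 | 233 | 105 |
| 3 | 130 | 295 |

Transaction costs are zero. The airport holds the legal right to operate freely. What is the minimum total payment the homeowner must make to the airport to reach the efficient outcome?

130

Left alone the airport would choose level 3 (marginal profit stays positive).
Efficient level: k* = 2 (marginal profit ≥ marginal noise damage through 2).
The homeowner must at least cover the airport's forgone profit from cutting 3→2: 130 = 130.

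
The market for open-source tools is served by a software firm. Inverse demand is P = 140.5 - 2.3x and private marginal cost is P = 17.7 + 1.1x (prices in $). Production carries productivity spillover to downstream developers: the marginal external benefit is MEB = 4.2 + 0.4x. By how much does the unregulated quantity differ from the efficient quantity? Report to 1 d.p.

Market equilibrium (private): 17.7 + 1.1x = 140.5 - 2.3x → x_m = 36.1176.
Social marginal cost = private MC − MEB = 13.5 + 0.7x.
Set SMC = demand: 13.5 + 0.7x = 140.5 - 2.3x → x* = 42.3333.
Gap = |36.1176 − 42.3333| = 6.2157.

6.2 units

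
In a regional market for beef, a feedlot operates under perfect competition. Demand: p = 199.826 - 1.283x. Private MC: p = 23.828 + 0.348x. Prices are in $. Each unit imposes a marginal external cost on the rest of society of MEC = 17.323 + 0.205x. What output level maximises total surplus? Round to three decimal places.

x* = 86.424

Social marginal cost = private MC + MEC = 41.151 + 0.553x.
Set SMC = demand: 41.151 + 0.553x = 199.826 - 1.283x → x* = 86.4243.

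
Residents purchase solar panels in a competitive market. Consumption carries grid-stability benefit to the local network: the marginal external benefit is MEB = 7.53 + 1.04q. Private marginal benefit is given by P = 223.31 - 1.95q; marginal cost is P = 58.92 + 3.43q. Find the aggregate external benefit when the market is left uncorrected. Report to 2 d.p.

715.59

Market equilibrium (private): 58.92 + 3.43q = 223.31 - 1.95q → q_m = 30.5558.
Total external benefit = ∫₀^{q_m} (7.53 + 1.04q) dq = 7.53×30.5558 + ½×1.04×30.5558² = 715.5868.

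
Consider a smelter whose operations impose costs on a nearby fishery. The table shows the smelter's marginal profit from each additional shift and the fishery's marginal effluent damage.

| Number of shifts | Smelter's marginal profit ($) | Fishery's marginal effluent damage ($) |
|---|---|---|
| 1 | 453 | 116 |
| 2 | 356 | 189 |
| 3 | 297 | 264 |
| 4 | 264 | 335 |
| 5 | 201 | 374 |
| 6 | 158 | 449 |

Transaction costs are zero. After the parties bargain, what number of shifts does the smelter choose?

Bargaining reaches the level where marginal profit last exceeds marginal effluent damage.
That holds through level 3 (297 ≥ 264) but not at 4 (264 < 335).

3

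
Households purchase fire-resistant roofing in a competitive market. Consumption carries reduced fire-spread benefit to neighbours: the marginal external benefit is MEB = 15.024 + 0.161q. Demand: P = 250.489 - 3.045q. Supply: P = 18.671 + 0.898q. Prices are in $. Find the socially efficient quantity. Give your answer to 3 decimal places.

q* = 65.268

Social marginal benefit = demand + MEB = 265.513 - 2.884q.
Set SMB = MC: 265.513 - 2.884q = 18.671 + 0.898q → q* = 65.2676.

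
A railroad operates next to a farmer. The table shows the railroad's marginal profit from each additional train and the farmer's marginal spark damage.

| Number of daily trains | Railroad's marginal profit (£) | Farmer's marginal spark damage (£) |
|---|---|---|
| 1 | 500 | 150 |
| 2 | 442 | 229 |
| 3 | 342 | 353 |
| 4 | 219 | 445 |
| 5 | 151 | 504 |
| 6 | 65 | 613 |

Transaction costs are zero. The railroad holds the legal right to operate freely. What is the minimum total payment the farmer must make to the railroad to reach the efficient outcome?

£777

Left alone the railroad would choose level 6 (marginal profit stays positive).
Efficient level: k* = 2 (marginal profit ≥ marginal spark damage through 2).
The farmer must at least cover the railroad's forgone profit from cutting 6→2: 342 + 219 + 151 + 65 = 777.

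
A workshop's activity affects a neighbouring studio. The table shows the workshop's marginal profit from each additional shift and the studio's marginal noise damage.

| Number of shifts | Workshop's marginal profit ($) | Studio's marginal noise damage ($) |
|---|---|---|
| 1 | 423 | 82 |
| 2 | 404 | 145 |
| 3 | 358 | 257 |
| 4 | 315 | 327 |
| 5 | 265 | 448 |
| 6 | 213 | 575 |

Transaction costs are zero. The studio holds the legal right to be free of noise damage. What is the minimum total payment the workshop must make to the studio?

Efficient level: marginal profit ≥ marginal noise damage through level 3, so k* = 3.
With the studio holding the right, the workshop must at least compensate total damage at k*: 82 + 145 + 257 = 484.

$484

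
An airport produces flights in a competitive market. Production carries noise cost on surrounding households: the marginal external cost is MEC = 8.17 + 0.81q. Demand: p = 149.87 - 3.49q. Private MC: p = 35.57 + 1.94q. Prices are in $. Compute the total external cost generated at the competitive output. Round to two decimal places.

$351.43

Market equilibrium (private): 35.57 + 1.94q = 149.87 - 3.49q → q_m = 21.0497.
Total external cost = ∫₀^{q_m} (8.17 + 0.81q) dq = 8.17×21.0497 + ½×0.81×21.0497² = 351.4274.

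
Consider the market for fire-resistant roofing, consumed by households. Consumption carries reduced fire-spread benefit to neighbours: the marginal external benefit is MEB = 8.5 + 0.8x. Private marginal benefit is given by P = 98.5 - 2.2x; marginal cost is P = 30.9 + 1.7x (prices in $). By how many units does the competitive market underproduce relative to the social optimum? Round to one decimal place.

7.2 units

Market equilibrium (private): 30.9 + 1.7x = 98.5 - 2.2x → x_m = 17.3333.
Social marginal benefit = demand + MEB = 107.0 - 1.4x.
Set SMB = MC: 107.0 - 1.4x = 30.9 + 1.7x → x* = 24.5484.
Gap = |17.3333 − 24.5484| = 7.2151.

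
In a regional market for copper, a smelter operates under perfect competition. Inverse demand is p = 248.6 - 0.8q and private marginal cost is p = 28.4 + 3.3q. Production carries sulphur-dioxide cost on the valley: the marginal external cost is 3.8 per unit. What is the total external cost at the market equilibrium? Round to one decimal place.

204.1

Market equilibrium (private): 28.4 + 3.3q = 248.6 - 0.8q → q_m = 53.7073.
Total external cost = MEC × q_m = 3.8 × 53.7073 = 204.0877.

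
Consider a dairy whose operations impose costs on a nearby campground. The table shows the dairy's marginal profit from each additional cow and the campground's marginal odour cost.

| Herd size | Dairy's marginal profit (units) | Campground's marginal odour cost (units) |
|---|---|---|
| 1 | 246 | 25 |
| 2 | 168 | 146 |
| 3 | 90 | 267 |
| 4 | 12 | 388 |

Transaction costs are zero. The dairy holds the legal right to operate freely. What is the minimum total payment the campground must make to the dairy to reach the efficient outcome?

Left alone the dairy would choose level 4 (marginal profit stays positive).
Efficient level: k* = 2 (marginal profit ≥ marginal odour cost through 2).
The campground must at least cover the dairy's forgone profit from cutting 4→2: 90 + 12 = 102.

102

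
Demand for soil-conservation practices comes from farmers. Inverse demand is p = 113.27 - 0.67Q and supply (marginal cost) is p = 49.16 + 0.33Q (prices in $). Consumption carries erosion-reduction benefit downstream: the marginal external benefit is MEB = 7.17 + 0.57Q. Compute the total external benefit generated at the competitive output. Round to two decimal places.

$1631.04

Market equilibrium (private): 49.16 + 0.33Q = 113.27 - 0.67Q → Q_m = 64.1100.
Total external benefit = ∫₀^{Q_m} (7.17 + 0.57Q) dQ = 7.17×64.1100 + ½×0.57×64.1100² = 1631.0449.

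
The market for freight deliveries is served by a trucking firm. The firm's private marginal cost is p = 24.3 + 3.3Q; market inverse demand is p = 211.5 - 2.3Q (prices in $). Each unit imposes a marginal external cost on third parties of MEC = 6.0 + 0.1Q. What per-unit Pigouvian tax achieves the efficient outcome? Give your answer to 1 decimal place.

tax = $9.2 per unit

Social marginal cost = private MC + MEC = 30.3 + 3.4Q.
Set SMC = demand: 30.3 + 3.4Q = 211.5 - 2.3Q → Q* = 31.7895.
The Pigouvian tax equals MEC at Q*: 6.0 + 0.1×31.7895 = 9.1790.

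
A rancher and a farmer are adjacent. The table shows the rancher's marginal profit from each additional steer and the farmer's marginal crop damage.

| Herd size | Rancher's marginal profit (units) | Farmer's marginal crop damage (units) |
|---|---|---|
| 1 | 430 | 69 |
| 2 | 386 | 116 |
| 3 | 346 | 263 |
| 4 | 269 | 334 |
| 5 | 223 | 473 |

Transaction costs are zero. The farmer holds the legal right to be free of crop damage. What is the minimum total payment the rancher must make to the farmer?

448

Efficient level: marginal profit ≥ marginal crop damage through level 3, so k* = 3.
With the farmer holding the right, the rancher must at least compensate total damage at k*: 69 + 116 + 263 = 448.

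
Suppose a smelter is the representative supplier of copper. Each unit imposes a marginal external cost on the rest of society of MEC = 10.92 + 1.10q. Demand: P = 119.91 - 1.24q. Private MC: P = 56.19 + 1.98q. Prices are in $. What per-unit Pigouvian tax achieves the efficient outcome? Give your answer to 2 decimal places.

Social marginal cost = private MC + MEC = 67.11 + 3.08q.
Set SMC = demand: 67.11 + 3.08q = 119.91 - 1.24q → q* = 12.2222.
The Pigouvian tax equals MEC at q*: 10.92 + 1.10×12.2222 = 24.3644.

tax = $24.36 per unit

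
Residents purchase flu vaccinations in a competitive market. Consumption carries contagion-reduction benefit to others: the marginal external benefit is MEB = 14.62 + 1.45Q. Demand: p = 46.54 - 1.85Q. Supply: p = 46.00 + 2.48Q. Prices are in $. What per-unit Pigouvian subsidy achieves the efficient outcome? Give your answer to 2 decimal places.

subsidy = $22.25 per unit

Social marginal benefit = demand + MEB = 61.16 - 0.40Q.
Set SMB = MC: 61.16 - 0.40Q = 46.00 + 2.48Q → Q* = 5.2639.
The Pigouvian subsidy equals MEB at Q*: 14.62 + 1.45×5.2639 = 22.2527.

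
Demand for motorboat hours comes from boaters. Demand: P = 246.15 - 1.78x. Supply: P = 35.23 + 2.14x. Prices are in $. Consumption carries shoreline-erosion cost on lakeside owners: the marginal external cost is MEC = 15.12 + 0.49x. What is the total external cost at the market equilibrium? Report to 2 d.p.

$1522.85

Market equilibrium (private): 35.23 + 2.14x = 246.15 - 1.78x → x_m = 53.8061.
Total external cost = ∫₀^{x_m} (15.12 + 0.49x) dx = 15.12×53.8061 + ½×0.49×53.8061² = 1522.8468.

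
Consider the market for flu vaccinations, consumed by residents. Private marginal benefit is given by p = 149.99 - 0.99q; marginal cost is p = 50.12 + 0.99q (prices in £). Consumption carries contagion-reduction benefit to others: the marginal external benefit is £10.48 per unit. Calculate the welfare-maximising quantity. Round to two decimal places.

q* = 55.73

Social marginal benefit = demand + MEB = 160.47 - 0.99q.
Set SMB = MC: 160.47 - 0.99q = 50.12 + 0.99q → q* = 55.7323.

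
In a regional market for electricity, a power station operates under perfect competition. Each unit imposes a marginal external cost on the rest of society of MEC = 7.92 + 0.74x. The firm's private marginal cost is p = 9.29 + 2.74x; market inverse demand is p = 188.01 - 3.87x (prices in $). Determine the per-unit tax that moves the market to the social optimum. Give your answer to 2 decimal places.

Social marginal cost = private MC + MEC = 17.21 + 3.48x.
Set SMC = demand: 17.21 + 3.48x = 188.01 - 3.87x → x* = 23.2381.
The Pigouvian tax equals MEC at x*: 7.92 + 0.74×23.2381 = 25.1162.

tax = $25.12 per unit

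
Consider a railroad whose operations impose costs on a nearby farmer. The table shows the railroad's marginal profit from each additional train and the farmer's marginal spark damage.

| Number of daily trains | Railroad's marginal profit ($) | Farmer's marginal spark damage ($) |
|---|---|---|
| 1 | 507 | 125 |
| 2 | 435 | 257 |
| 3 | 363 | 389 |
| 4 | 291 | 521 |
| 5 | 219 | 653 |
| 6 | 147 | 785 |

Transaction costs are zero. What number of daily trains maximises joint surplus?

Bargaining reaches the level where marginal profit last exceeds marginal spark damage.
That holds through level 2 (435 ≥ 257) but not at 3 (363 < 389).

2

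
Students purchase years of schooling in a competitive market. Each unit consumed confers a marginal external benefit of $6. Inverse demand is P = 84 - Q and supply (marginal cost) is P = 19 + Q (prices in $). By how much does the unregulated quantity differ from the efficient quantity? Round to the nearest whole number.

3 units

Market equilibrium (private): 19 + Q = 84 - Q → Q_m = 32.5000.
Social marginal benefit = demand + MEB = 90 - Q.
Set SMB = MC: 90 - Q = 19 + Q → Q* = 35.5000.
Gap = |32.5000 − 35.5000| = 3.0000.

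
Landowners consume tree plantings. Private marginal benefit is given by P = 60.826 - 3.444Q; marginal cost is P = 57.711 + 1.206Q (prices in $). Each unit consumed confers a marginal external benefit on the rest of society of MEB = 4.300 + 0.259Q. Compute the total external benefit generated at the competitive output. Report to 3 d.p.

$2.939

Market equilibrium (private): 57.711 + 1.206Q = 60.826 - 3.444Q → Q_m = 0.6699.
Total external benefit = ∫₀^{Q_m} (4.300 + 0.259Q) dQ = 4.300×0.6699 + ½×0.259×0.6699² = 2.9387.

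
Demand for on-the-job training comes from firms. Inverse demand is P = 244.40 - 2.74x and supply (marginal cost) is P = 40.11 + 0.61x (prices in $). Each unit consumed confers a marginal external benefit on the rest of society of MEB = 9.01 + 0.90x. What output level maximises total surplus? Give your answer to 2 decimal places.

Social marginal benefit = demand + MEB = 253.41 - 1.84x.
Set SMB = MC: 253.41 - 1.84x = 40.11 + 0.61x → x* = 87.0612.

x* = 87.06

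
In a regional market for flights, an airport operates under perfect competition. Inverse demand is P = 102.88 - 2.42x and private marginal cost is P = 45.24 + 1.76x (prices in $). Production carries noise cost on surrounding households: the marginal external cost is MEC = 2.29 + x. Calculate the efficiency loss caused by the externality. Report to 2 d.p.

Market equilibrium (private): 45.24 + 1.76x = 102.88 - 2.42x → x_m = 13.7895.
Social marginal cost = private MC + MEC = 47.53 + 2.76x.
Set SMC = demand: 47.53 + 2.76x = 102.88 - 2.42x → x* = 10.6853.
Height of the DWL triangle at x_m is SMC(x_m) − demand(x_m) = MEC(x_m) = 16.0795.
DWL = ½ × 3.1042 × 16.0795 = 24.9570.

DWL = $24.96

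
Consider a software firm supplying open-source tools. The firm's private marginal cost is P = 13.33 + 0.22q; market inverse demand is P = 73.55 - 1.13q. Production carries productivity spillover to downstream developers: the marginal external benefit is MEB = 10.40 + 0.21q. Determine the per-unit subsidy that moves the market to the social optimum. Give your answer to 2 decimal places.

subsidy = 23.41 per unit

Social marginal cost = private MC − MEB = 2.93 + 0.01q.
Set SMC = demand: 2.93 + 0.01q = 73.55 - 1.13q → q* = 61.9474.
The Pigouvian subsidy equals MEB at q*: 10.40 + 0.21×61.9474 = 23.4090.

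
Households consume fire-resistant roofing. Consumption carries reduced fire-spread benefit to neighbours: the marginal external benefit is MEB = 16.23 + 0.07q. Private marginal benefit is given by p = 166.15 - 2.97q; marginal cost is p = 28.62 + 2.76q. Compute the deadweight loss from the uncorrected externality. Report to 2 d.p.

Market equilibrium (private): 28.62 + 2.76q = 166.15 - 2.97q → q_m = 24.0017.
Social marginal benefit = demand + MEB = 182.38 - 2.90q.
Set SMB = MC: 182.38 - 2.90q = 28.62 + 2.76q → q* = 27.1661.
The welfare-loss triangle has base |q_m − q*| and height MEB(q_m) (the vertical gap between SMB and MC is zero at q* and MEB at q_m).
DWL = ½ × 3.1644 × 17.9101 = 28.3374.

DWL = 28.34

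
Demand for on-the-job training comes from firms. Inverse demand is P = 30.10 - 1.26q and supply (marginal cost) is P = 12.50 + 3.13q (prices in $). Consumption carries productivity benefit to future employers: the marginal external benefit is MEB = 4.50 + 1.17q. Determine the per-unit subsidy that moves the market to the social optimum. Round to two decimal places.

subsidy = $12.53 per unit

Social marginal benefit = demand + MEB = 34.60 - 0.09q.
Set SMB = MC: 34.60 - 0.09q = 12.50 + 3.13q → q* = 6.8634.
The Pigouvian subsidy equals MEB at q*: 4.50 + 1.17×6.8634 = 12.5302.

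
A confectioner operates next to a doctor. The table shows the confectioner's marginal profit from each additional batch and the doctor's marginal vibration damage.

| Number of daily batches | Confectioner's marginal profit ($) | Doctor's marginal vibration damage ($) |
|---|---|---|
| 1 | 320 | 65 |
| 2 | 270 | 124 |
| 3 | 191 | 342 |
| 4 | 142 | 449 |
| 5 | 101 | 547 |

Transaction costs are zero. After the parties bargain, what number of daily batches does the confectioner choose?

Bargaining reaches the level where marginal profit last exceeds marginal vibration damage.
That holds through level 2 (270 ≥ 124) but not at 3 (191 < 342).

2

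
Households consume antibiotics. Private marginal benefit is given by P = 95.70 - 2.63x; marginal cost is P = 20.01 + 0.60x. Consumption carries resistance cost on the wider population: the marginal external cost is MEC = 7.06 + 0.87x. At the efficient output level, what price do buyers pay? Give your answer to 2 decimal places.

Social marginal benefit = demand − MEC = 88.64 - 3.50x.
Set SMB = MC: 88.64 - 3.50x = 20.01 + 0.60x → x* = 16.7390.
Consumer price on the demand curve at x*: 95.70 − 2.63×16.7390 = 51.6764.

P = 51.68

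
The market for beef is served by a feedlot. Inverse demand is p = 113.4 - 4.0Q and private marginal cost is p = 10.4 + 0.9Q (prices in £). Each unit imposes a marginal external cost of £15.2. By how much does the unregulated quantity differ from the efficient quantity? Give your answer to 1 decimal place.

Market equilibrium (private): 10.4 + 0.9Q = 113.4 - 4.0Q → Q_m = 21.0204.
Social marginal cost = private MC + MEC = 25.6 + 0.9Q.
Set SMC = demand: 25.6 + 0.9Q = 113.4 - 4.0Q → Q* = 17.9184.
Gap = |21.0204 − 17.9184| = 3.1020.

3.1 units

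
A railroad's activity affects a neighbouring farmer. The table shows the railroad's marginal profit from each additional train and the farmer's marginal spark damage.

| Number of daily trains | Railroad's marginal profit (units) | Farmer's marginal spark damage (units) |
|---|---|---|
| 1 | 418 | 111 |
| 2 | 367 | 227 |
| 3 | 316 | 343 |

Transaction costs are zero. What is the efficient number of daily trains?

Bargaining reaches the level where marginal profit last exceeds marginal spark damage.
That holds through level 2 (367 ≥ 227) but not at 3 (316 < 343).

2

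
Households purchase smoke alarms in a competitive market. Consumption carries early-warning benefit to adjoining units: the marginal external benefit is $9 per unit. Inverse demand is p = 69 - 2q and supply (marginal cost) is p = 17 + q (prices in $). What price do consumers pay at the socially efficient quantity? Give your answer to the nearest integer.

Social marginal benefit = demand + MEB = 78 - 2q.
Set SMB = MC: 78 - 2q = 17 + q → q* = 20.3333.
Consumer price on the demand curve at q*: 69 − 2×20.3333 = 28.3334.

P = $28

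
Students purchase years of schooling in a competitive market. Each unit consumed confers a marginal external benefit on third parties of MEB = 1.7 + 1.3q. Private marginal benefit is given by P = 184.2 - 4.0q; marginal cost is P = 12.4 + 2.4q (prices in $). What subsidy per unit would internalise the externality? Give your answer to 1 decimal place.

Social marginal benefit = demand + MEB = 185.9 - 2.7q.
Set SMB = MC: 185.9 - 2.7q = 12.4 + 2.4q → q* = 34.0196.
The Pigouvian subsidy equals MEB at q*: 1.7 + 1.3×34.0196 = 45.9255.

subsidy = $45.9 per unit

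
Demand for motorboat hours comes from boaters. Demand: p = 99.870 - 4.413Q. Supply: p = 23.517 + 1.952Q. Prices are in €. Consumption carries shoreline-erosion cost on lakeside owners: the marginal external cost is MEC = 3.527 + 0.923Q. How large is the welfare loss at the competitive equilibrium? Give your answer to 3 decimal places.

DWL = €14.622

Market equilibrium (private): 23.517 + 1.952Q = 99.870 - 4.413Q → Q_m = 11.9958.
Social marginal benefit = demand − MEC = 96.343 - 5.336Q.
Set SMB = MC: 96.343 - 5.336Q = 23.517 + 1.952Q → Q* = 9.9926.
Between Q* and Q_m the wedge MC − SMB runs linearly from 0 to MEC(Q_m), so the loss is a triangle.
DWL = ½ × 2.0032 × 14.5991 = 14.6225.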